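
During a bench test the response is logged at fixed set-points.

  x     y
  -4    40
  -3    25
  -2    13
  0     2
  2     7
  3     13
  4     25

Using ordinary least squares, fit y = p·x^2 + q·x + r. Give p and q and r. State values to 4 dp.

Entries of MᵀM: Σx^2·x^2 = 706, Σx^2·x = 0, Σx^2 = 58, Σx·x = 58, Σx = 0, Σ1 = 7.
Right-hand side: Σx^2·y = 1462, Σx·y = -108, Σy = 125.
Row-reducing yields p = 1492/789, q = -54/29, r = 1727/789.

p = 1.8910, q = -1.8621, r = 2.1888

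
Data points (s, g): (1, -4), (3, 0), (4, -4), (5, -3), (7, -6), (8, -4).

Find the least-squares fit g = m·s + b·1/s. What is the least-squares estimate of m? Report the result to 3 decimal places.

m = -0.559

With design matrix M, MᵀM = [[164, 6]; [6, 881749/705600]] and Mᵀg = [-109, -487/70]ᵀ.
Eliminating b: (881749/705600)·(row 1) − 6·(row 2) gives (29801309/176400)·m = (881749/705600)·(-109) − 6·(-487/70) = -66656881/705600, so m = -66656881/119205236.
Then b = ((-487/70) − 6·(-66656881/119205236))/(881749/705600) = -85901760/29801309.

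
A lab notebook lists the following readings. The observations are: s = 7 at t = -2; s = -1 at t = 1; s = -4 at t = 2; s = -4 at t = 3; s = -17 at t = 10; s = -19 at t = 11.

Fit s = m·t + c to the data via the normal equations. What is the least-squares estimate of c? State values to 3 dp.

Compute the Gram sums: Σt·t = 239, Σt = 25, Σ1 = 6.
Moment sums: Σt·s = -414, Σs = -38.
So MᵀM·[m, c]ᵀ = Mᵀs: [[239, 25]; [25, 6]]·[m, c]ᵀ = [-414, -38]ᵀ.
Δ = 239·6 − 25² = 809.
m = ((-414)·6 − 25·(-38))/809 = -1534/809; c = (239·(-38) − 25·(-414))/809 = 1268/809.

c = 1.567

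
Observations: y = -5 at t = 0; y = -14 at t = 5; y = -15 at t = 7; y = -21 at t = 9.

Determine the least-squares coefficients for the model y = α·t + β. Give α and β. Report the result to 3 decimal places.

α = -1.682, β = -4.922

From the data, Σt·t = 155, Σt = 21, Σ1 = 4.
For Aᵀy: Σt·y = -364, Σy = -55.
det = 155·4 − 21² = 179.
α = ((-364)·4 − 21·(-55))/179 = -301/179; β = (155·(-55) − 21·(-364))/179 = -881/179.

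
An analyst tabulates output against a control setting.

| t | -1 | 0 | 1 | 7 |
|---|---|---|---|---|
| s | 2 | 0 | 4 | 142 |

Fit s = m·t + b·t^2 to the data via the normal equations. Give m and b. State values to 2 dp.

m = 0.97, b = 2.76

The normal equations are: 51·m + 343·b = 996;  343·m + 2403·b = 6964.
(Σt·t = 51, Σt·t^2 = 343, Σt^2·t^2 = 2403, Σt·s = 996, Σt^2·s = 6964.)
Determinant 51·2403 − 343² = 4904.
m = (996·2403 − 343·6964)/4904 = 592/613; b = (51·6964 − 343·996)/4904 = 1692/613.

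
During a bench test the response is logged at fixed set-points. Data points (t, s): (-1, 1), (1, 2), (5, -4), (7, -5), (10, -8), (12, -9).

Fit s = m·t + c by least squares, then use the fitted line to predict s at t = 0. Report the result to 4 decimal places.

ŝ = 1.1361

Sums needed: Σt·t = 320, Σt = 34, Σ1 = 6.
Moment sums: Σt·s = -242, Σs = -23.
Eliminating c: 6·(row 1) − 34·(row 2) gives 764·m = 6·(-242) − 34·(-23) = -670, so m = -335/382.
Then c = ((-23) − 34·(-335/382))/6 = 217/191.
At t = 0: ŝ = (-335/382)·(0) + (217/191)·(1) = 217/191.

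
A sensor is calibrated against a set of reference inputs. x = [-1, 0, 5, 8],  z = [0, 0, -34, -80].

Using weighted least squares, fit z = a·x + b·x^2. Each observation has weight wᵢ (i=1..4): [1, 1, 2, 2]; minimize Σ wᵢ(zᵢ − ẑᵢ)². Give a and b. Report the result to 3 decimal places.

Forming MᵀWM = [[179, 1273]; [1273, 9443]] and MᵀWz = [-1620, -11940]ᵀ gives MᵀWM·[a, b]ᵀ = MᵀWz.
Eliminating b: 9443·(row 1) − 1273·(row 2) gives 69768·a = 9443·(-1620) − 1273·(-11940) = -98040, so a = -215/153.
Then b = ((-11940) − 1273·(-215/153))/9443 = -3125/2907.

a = -1.405, b = -1.075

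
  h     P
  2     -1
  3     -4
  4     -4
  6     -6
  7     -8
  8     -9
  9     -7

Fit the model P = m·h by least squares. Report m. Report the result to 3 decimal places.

With design matrix X, XᵀX = [[259]] and XᵀP = [-257]ᵀ.
m = (-257)/259 = -0.992278.

m = -0.992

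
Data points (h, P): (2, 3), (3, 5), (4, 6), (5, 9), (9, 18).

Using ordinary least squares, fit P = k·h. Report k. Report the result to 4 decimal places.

k = 1.8667

Sums needed: Σh·h = 135.
For XᵀP: Σh·P = 252.
XᵀX·[k]ᵀ = XᵀP becomes [[135]]·[k]ᵀ = [252]ᵀ.
k = 252/135 = 1.86667.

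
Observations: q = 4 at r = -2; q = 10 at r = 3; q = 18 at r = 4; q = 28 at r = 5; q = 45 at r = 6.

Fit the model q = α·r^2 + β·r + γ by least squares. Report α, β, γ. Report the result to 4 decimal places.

Setting ∂/∂α … = 0 gives: 2274·α + 424·β + 90·γ = 2714;  424·α + 90·β + 16·γ = 504;  90·α + 16·β + 5·γ = 105.
(Σr^2·r^2 = 2274, Σr^2·r = 424, Σr^2 = 90, Σr·r = 90, Σr = 16, Σ1 = 5, Σr^2·q = 2714, Σr·q = 504, Σq = 105.)
Solving the 3×3 system (Gaussian elimination) gives α = 11404/8599, β = -2740/8599, γ = -15925/8599.

α = 1.3262, β = -0.3186, γ = -1.8520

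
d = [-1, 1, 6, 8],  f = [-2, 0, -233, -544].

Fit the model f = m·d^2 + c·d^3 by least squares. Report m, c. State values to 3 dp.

XᵀX·[m, c]ᵀ = Xᵀf reads: 5394·m + 40544·c = -43206;  40544·m + 308802·c = -328854.
(Σd^2·d^2 = 5394, Σd^2·d^3 = 40544, Σd^3·d^3 = 308802, Σd^2·f = -43206, Σd^3·f = -328854.)
Δ = 5394·308802 − 40544² = 21862052.
m = ((-43206)·308802 − 40544·(-328854))/21862052 = -2260659/5465513; c = (5394·(-328854) − 40544·(-43206))/21862052 = -5523603/5465513.

m = -0.414, c = -1.011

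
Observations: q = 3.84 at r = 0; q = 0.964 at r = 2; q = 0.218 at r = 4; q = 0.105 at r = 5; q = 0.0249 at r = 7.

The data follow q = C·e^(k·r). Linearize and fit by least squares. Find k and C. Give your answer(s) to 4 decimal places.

k = -0.7228, C = 3.9346

Let Y = ln q. Fitting Y = k·r + ln C by least squares:
Σr = 18.0000, Σ(r)² = 94.0000, Σln q = -6.1611, Σr·ln q = -43.2856.
Equations: 94.0000·k + 18.0000·ln C = -43.2856;  18.0000·k + 5·ln C = -6.1611.
Δ = 94.0000·5 − (18.0000)² = 146.0000; k = (-43.2856·5 − 18.0000·-6.1611)/146.0000 = -0.72279, ln C = (94.0000·-6.1611 − 18.0000·-43.2856)/146.0000 = 1.36982, so C = exp(1.36982) = 3.93463.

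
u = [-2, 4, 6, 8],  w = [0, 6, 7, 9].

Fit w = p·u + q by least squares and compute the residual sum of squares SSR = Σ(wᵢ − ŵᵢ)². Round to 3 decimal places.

Sums needed: Σu·u = 120, Σu = 16, Σ1 = 4.
For Aᵀw: Σu·w = 138, Σw = 22.
So AᵀA·[p, q]ᵀ = Aᵀw: [[120, 16]; [16, 4]]·[p, q]ᵀ = [138, 22]ᵀ.
Determinant 120·4 − 16² = 224.
p = (138·4 − 16·22)/224 = 25/28; q = (120·22 − 16·138)/224 = 27/14.
Residuals: -1/7, 1/2, -2/7, -1/14; SSR = 5/14.

SSR = 0.357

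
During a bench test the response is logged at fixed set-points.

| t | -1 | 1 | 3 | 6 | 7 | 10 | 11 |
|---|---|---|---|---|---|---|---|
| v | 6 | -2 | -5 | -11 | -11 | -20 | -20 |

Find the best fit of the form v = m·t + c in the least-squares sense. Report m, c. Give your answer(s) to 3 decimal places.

Compute the Gram sums: Σt·t = 317, Σt = 37, Σ1 = 7.
For Aᵀv: Σt·v = -586, Σv = -63.
Determinant 317·7 − 37² = 850.
m = ((-586)·7 − 37·(-63))/850 = -1771/850; c = (317·(-63) − 37·(-586))/850 = 1711/850.

m = -2.084, c = 2.013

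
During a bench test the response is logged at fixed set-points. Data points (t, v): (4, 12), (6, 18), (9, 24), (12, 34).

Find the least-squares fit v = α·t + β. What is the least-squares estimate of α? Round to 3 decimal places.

Forming AᵀA = [[277, 31]; [31, 4]] and Aᵀv = [780, 88]ᵀ gives AᵀA·[α, β]ᵀ = Aᵀv.
Eliminating β: 4·(row 1) − 31·(row 2) gives 147·α = 4·780 − 31·88 = 392, so α = 8/3.
Then β = (88 − 31·(8/3))/4 = 4/3.

α = 2.667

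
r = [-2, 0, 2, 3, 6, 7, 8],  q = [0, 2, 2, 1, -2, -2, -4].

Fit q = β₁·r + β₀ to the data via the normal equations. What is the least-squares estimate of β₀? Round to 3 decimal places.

β₀ = 1.239

Forming AᵀA = [[166, 24]; [24, 7]] and Aᵀq = [-51, -3]ᵀ gives AᵀA·[β₁, β₀]ᵀ = Aᵀq.
Determinant 166·7 − 24² = 586.
β₁ = ((-51)·7 − 24·(-3))/586 = -285/586; β₀ = (166·(-3) − 24·(-51))/586 = 363/293.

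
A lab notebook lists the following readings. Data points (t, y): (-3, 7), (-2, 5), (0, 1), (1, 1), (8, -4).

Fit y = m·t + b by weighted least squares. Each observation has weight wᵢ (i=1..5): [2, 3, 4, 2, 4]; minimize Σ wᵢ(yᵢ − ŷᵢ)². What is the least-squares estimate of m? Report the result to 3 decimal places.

m = -0.883

Compute the Gram sums: Σwᵢ·t·t = 288, Σwᵢ·t = 22, Σwᵢ·1 = 15.
Moment sums: Σwᵢ·t·y = -198, Σwᵢ·y = 19.
AᵀWA·[m, b]ᵀ = AᵀWy becomes [[288, 22]; [22, 15]]·[m, b]ᵀ = [-198, 19]ᵀ.
Eliminating b: 15·(row 1) − 22·(row 2) gives 3836·m = 15·(-198) − 22·19 = -3388, so m = -121/137.
Then b = (19 − 22·(-121/137))/15 = 351/137.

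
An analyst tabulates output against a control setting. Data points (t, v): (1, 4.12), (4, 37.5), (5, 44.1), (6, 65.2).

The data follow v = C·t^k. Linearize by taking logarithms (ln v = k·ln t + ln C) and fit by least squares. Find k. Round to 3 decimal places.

Linearized form: ln v = k·ln t + ln C. From the 4 transformed points,
Σln t = 4.7875, Σ(ln t)² = 7.7225, Σln v = 13.0041, Σln t·ln v = 18.6035.
Normal system: [[7.7225, 4.7875]; [4.7875, 4]]·[k, ln C]ᵀ = [18.6035, 13.0041]ᵀ.
Solving (det = 7.9699): k = 1.52533, ln C = 1.42540.

k = 1.525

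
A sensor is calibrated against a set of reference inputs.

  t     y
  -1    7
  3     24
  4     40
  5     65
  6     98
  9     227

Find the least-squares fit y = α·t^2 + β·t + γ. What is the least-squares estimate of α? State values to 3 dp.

Entries of AᵀA: Σt^2·t^2 = 8820, Σt^2·t = 1160, Σt^2 = 168, Σt·t = 168, Σt = 26, Σ1 = 6.
For Aᵀy: Σt^2·y = 24403, Σt·y = 3181, Σy = 461.
AᵀA·[α, β, γ]ᵀ = Aᵀy becomes [[8820, 1160, 168]; [1160, 168, 26]; [168, 26, 6]]·[α, β, γ]ᵀ = [24403, 3181, 461]ᵀ.
Solving the 3×3 system (Gaussian elimination) gives α = 187285/61692, β = -11905/5141, γ = 57541/30846.

α = 3.036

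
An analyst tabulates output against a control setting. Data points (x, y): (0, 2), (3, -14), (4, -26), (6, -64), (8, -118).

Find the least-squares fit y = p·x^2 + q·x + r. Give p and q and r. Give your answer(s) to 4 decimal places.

p = -1.9749, q = 0.8318, r = 1.8780

MᵀM·[p, q, r]ᵀ = Mᵀy reads: 5729·p + 819·q + 125·r = -10398;  819·p + 125·q + 21·r = -1474;  125·p + 21·q + 5·r = -220.
(Σx^2·x^2 = 5729, Σx^2·x = 819, Σx^2 = 125, Σx·x = 125, Σx = 21, Σ1 = 5, Σx^2·y = -10398, Σx·y = -1474, Σy = -220.)
Row-reducing yields p = -23183/11739, q = 465/559, r = 22046/11739.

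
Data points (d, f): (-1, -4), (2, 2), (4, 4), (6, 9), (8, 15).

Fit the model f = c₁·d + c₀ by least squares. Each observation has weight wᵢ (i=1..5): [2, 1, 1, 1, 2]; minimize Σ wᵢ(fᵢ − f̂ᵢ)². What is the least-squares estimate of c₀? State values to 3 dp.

The normal equations are: 186·c₁ + 26·c₀ = 322;  26·c₁ + 7·c₀ = 37.
(Σwᵢ·d·d = 186, Σwᵢ·d = 26, Σwᵢ·1 = 7, Σwᵢ·d·f = 322, Σwᵢ·f = 37.)
Δ = 186·7 − 26² = 626.
c₁ = (322·7 − 26·37)/626 = 646/313; c₀ = (186·37 − 26·322)/626 = -745/313.

c₀ = -2.380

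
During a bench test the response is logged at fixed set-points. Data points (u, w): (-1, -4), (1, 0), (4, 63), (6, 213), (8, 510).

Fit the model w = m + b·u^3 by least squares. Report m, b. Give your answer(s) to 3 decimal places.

Compute the Gram sums: Σ1 = 5, Σu^3 = 792, Σu^3·u^3 = 312898.
And Σw = 782, Σu^3·w = 311164.
Normal equations: [[5, 792]; [792, 312898]]·[m, b]ᵀ = [782, 311164]ᵀ.
Eliminating b: 312898·(row 1) − 792·(row 2) gives 937226·m = 312898·782 − 792·311164 = -1755652, so m = -877826/468613.
Then b = (311164 − 792·(-877826/468613))/312898 = 468238/468613.

m = -1.873, b = 0.999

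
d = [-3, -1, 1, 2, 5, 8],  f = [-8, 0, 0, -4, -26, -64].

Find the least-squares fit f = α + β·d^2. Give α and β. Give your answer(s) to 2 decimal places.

α = 0.61, β = -1.02

Entries of AᵀA: Σ1 = 6, Σd^2 = 104, Σd^2·d^2 = 4820.
And Σf = -102, Σd^2·f = -4834.
AᵀA·[α, β]ᵀ = Aᵀf becomes [[6, 104]; [104, 4820]]·[α, β]ᵀ = [-102, -4834]ᵀ.
Δ = 6·4820 − 104² = 18104.
α = ((-102)·4820 − 104·(-4834))/18104 = 19/31; β = (6·(-4834) − 104·(-102))/18104 = -63/62.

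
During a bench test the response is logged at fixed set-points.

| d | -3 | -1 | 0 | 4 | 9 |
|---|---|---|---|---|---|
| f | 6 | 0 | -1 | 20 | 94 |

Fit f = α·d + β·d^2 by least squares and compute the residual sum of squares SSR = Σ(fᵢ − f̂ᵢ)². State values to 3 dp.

Setting ∂/∂α … = 0 gives: 107·α + 765·β = 908;  765·α + 6899·β = 7988.
(Σd·d = 107, Σd·d^2 = 765, Σd^2·d^2 = 6899, Σd·f = 908, Σd^2·f = 7988.)
Eliminating β: 6899·(row 1) − 765·(row 2) gives 152968·α = 6899·908 − 765·7988 = 153472, so α = 19184/19121.
Then β = (7988 − 765·(19184/19121))/6899 = 20012/19121.
Residuals: -7830/19121, -828/19121, -1, -14508/19121, 3746/19121; SSR = 34105/19121.

SSR = 1.784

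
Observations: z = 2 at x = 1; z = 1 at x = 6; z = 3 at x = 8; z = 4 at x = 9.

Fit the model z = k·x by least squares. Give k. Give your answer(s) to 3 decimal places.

Normal-equation sums: Σx·x = 182.
For Mᵀz: Σx·z = 68.
MᵀM·[k]ᵀ = Mᵀz becomes [[182]]·[k]ᵀ = [68]ᵀ.
k = 68/182 = 0.373626.

k = 0.374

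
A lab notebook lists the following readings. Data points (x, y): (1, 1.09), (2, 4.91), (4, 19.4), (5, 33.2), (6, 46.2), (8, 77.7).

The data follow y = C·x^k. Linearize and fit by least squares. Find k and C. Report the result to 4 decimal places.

Let Y = ln y. Fitting Y = k·ln x + ln C by least squares:
AᵀA = [[12.5270, 7.5601]; [7.5601, 6]], rhs = [26.7702, 16.3311]ᵀ  (here Σln x = 7.5601, Σ(ln x)² = 12.5270, Σln y = 16.3311, Σln x·ln y = 26.7702).
Δ = 12.5270·6 − (7.5601)² = 18.0074; k = (26.7702·6 − 7.5601·16.3311)/18.0074 = 2.06340, ln C = (12.5270·16.3311 − 7.5601·26.7702)/18.0074 = 0.12194, so C = exp(0.12194) = 1.12969.

k = 2.0634, C = 1.1297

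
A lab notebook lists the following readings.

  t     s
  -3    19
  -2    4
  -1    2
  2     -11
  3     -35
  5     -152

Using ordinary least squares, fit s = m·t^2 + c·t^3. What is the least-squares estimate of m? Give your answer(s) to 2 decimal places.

m = -0.93

Forming XᵀX = [[820, 3124]; [3124, 17212]] and Xᵀs = [-3970, -20580]ᵀ gives XᵀX·[m, c]ᵀ = Xᵀs.
Δ = 820·17212 − 3124² = 4354464.
m = ((-3970)·17212 − 3124·(-20580))/4354464 = -504965/544308; c = (820·(-20580) − 3124·(-3970))/4354464 = -559165/544308.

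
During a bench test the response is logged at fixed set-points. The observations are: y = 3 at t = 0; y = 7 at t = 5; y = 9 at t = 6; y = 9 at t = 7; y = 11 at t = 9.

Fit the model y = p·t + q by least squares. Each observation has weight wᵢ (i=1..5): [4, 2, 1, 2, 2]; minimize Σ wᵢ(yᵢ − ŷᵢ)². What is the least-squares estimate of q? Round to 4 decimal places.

Sums needed: Σwᵢ·t·t = 346, Σwᵢ·t = 48, Σwᵢ·1 = 11.
For MᵀWy: Σwᵢ·t·y = 448, Σwᵢ·y = 75.
Eliminating q: 11·(row 1) − 48·(row 2) gives 1502·p = 11·448 − 48·75 = 1328, so p = 664/751.
Then q = (75 − 48·(664/751))/11 = 2223/751.

q = 2.9601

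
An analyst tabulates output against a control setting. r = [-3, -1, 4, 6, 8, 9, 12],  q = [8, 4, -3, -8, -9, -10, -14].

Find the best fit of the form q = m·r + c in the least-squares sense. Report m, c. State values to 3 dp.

m = -1.466, c = 2.758

Normal-equation sums: Σr·r = 351, Σr = 35, Σ1 = 7.
Moment sums: Σr·q = -418, Σq = -32.
Eliminating c: 7·(row 1) − 35·(row 2) gives 1232·m = 7·(-418) − 35·(-32) = -1806, so m = -129/88.
Then c = ((-32) − 35·(-129/88))/7 = 1699/616.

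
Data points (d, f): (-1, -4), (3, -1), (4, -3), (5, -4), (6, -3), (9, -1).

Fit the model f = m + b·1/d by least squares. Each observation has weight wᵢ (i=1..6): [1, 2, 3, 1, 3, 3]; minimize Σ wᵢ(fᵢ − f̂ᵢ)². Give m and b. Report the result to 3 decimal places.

m = -2.536, b = 1.355

MᵀWM·[m, b]ᵀ = MᵀWf reads: 13·m + (29/20)·b = -31;  (29/20)·m + (16957/10800)·b = -31/20.
(Σwᵢ·1 = 13, Σwᵢ·1/d = 29/20, Σwᵢ·1/d·1/d = 16957/10800, Σwᵢ·f = -31, Σwᵢ·1/d·f = -31/20.)
det = 13·(16957/10800) − (29/20)² = 98867/5400.
m = ((-31)·(16957/10800) − (29/20)·(-31/20))/(98867/5400) = -250697/98867; b = (13·(-31/20) − (29/20)·(-31))/(98867/5400) = 133920/98867.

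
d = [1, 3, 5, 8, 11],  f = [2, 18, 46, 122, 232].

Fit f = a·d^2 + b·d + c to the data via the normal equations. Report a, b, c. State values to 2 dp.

Compute the Gram sums: Σd^2·d^2 = 19444, Σd^2·d = 1996, Σd^2 = 220, Σd·d = 220, Σd = 28, Σ1 = 5.
And Σd^2·f = 37194, Σd·f = 3814, Σf = 420.
So AᵀA·[a, b, c]ᵀ = Aᵀf: [[19444, 1996, 220]; [1996, 220, 28]; [220, 28, 5]]·[a, b, c]ᵀ = [37194, 3814, 420]ᵀ.
Row-reducing yields a = 20549/10434, b = -3520/5217, c = 1954/1739.

a = 1.97, b = -0.67, c = 1.12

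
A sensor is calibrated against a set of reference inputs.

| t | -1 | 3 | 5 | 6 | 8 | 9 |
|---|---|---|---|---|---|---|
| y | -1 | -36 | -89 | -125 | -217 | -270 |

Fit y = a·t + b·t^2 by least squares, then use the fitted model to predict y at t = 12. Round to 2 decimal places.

ŷ = -470.46

Normal-equation sums: Σt·t = 216, Σt·t^2 = 1608, Σt^2·t^2 = 12660.
Moment sums: Σt·y = -5468, Σt^2·y = -42808.
Eliminating b: 12660·(row 1) − 1608·(row 2) gives 148896·a = 12660·(-5468) − 1608·(-42808) = -389616, so a = -8117/3102.
Then b = ((-42808) − 1608·(-8117/3102))/12660 = -4729/1551.
At t = 12: ŷ = (-8117/3102)·(12) + (-4729/1551)·(144) = -243226/517.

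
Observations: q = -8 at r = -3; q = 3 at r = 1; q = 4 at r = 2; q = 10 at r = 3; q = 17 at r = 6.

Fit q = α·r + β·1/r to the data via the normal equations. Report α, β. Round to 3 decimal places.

α = 2.856, β = -0.297

Forming AᵀA = [[59, 5]; [5, 3/2]] and Aᵀq = [167, 83/6]ᵀ gives AᵀA·[α, β]ᵀ = Aᵀq.
Determinant 59·(3/2) − 5² = 127/2.
α = (167·(3/2) − 5·(83/6))/(127/2) = 1088/381; β = (59·(83/6) − 5·167)/(127/2) = -113/381.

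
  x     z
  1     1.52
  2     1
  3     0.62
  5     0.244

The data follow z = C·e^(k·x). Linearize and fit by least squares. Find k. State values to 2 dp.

Taking logs, ln z = k·x + ln C, so regress ln z on x.
AᵀA = [[39.0000, 11.0000]; [11.0000, 4]], rhs = [-8.0683, -1.4699]ᵀ  (here Σx = 11.0000, Σ(x)² = 39.0000, Σln z = -1.4699, Σx·ln z = -8.0683).
Δ = 39.0000·4 − (11.0000)² = 35.0000; k = (-8.0683·4 − 11.0000·-1.4699)/35.0000 = -0.46012, ln C = (39.0000·-1.4699 − 11.0000·-8.0683)/35.0000 = 0.89786.

k = -0.46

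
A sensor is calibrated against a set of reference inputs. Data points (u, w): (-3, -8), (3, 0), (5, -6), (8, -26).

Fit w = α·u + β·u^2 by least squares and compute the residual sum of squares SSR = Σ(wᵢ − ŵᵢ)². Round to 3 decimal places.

The normal equations are: 107·α + 637·β = -214;  637·α + 4883·β = -1886.
Eliminating β: 4883·(row 1) − 637·(row 2) gives 116712·α = 4883·(-214) − 637·(-1886) = 156420, so α = 4345/3242.
Then β = ((-1886) − 637·(4345/3242))/4883 = -1819/3242.
Residuals: 1735/1621, 1668/1621, 2149/1621, -1318/1621; SSR = 7494/1621.

SSR = 4.623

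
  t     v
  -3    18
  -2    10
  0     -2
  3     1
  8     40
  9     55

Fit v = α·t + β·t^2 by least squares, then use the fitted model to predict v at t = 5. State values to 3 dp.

v̂ = 10.350

XᵀX·[α, β]ᵀ = Xᵀv reads: 167·α + 1233·β = 744;  1233·α + 10835·β = 7226.
Δ = 167·10835 − 1233² = 289156.
α = (744·10835 − 1233·7226)/289156 = -424209/144578; β = (167·7226 − 1233·744)/289156 = 144695/144578.
At t = 5: v̂ = (-424209/144578)·(5) + (144695/144578)·(25) = 748165/72289.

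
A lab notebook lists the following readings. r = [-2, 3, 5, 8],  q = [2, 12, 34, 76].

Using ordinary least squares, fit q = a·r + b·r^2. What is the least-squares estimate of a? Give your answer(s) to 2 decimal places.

a = 1.28

With design matrix A, AᵀA = [[102, 656]; [656, 4818]] and Aᵀq = [810, 5830]ᵀ.
Determinant 102·4818 − 656² = 61100.
a = (810·4818 − 656·5830)/61100 = 781/611; b = (102·5830 − 656·810)/61100 = 633/611.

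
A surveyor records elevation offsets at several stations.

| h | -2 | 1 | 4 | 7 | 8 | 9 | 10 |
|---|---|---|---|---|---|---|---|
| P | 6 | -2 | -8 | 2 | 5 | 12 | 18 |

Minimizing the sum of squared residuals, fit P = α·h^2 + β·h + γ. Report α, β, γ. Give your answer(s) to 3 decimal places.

Compute the Gram sums: Σh^2·h^2 = 23331, Σh^2·h = 2641, Σh^2 = 315, Σh·h = 315, Σh = 37, Σ1 = 7.
And Σh^2·P = 3084, Σh·P = 296, ΣP = 33.
So XᵀX·[α, β, γ]ᵀ = XᵀP: [[23331, 2641, 315]; [2641, 315, 37]; [315, 37, 7]]·[α, β, γ]ᵀ = [3084, 296, 33]ᵀ.
Row-reducing yields α = 126547/246596, β = -111879/35228, γ = -98142/61649.

α = 0.513, β = -3.176, γ = -1.592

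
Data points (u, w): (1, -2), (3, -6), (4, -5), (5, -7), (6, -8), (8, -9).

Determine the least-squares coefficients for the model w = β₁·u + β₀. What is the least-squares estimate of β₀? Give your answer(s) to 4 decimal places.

From the data, Σu·u = 151, Σu = 27, Σ1 = 6.
Right-hand side: Σu·w = -195, Σw = -37.
Normal equations: [[151, 27]; [27, 6]]·[β₁, β₀]ᵀ = [-195, -37]ᵀ.
det = 151·6 − 27² = 177.
β₁ = ((-195)·6 − 27·(-37))/177 = -57/59; β₀ = (151·(-37) − 27·(-195))/177 = -322/177.

β₀ = -1.8192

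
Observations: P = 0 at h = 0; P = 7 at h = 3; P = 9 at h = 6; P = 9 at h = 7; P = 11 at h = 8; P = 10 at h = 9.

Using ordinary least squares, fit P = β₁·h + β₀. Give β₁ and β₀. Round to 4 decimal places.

β₁ = 1.0957, β₀ = 1.6406

Normal-equation sums: Σh·h = 239, Σh = 33, Σ1 = 6.
And Σh·P = 316, ΣP = 46.
MᵀM·[β₁, β₀]ᵀ = MᵀP becomes [[239, 33]; [33, 6]]·[β₁, β₀]ᵀ = [316, 46]ᵀ.
Determinant 239·6 − 33² = 345.
β₁ = (316·6 − 33·46)/345 = 126/115; β₀ = (239·46 − 33·316)/345 = 566/345.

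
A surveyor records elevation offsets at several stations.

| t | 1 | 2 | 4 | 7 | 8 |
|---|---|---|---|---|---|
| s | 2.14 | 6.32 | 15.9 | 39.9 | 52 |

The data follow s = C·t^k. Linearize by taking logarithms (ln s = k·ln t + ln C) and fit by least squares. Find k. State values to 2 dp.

With ln sᵢ as the transformed response and ln tᵢ as the regressor:
AᵀA = [[10.5129, 6.1048]; [6.1048, 5]], rhs = [20.5026, 13.0085]ᵀ  (here Σln t = 6.1048, Σ(ln t)² = 10.5129, Σln s = 13.0085, Σln t·ln s = 20.5026).
Δ = 10.5129·5 − (6.1048)² = 15.2960; k = (20.5026·5 − 6.1048·13.0085)/15.2960 = 1.51014, ln C = (10.5129·13.0085 − 6.1048·20.5026)/15.2960 = 0.75787.

k = 1.51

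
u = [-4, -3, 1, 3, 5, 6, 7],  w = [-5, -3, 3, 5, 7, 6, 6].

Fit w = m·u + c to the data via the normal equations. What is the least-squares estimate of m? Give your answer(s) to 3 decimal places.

m = 1.057

Normal-equation sums: Σu·u = 145, Σu = 15, Σ1 = 7.
And Σu·w = 160, Σw = 19.
XᵀX·[m, c]ᵀ = Xᵀw becomes [[145, 15]; [15, 7]]·[m, c]ᵀ = [160, 19]ᵀ.
Eliminating c: 7·(row 1) − 15·(row 2) gives 790·m = 7·160 − 15·19 = 835, so m = 167/158.
Then c = (19 − 15·(167/158))/7 = 71/158.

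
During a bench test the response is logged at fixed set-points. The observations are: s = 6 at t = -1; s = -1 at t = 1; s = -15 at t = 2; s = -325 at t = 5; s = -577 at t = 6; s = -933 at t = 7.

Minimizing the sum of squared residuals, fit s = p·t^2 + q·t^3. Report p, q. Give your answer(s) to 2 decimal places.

With design matrix X, XᵀX = [[4340, 27740]; [27740, 179996]] and Xᵀs = [-74669, -485403]ᵀ.
Determinant 4340·179996 − 27740² = 11675040.
p = ((-74669)·179996 − 27740·(-485403))/11675040 = 3119737/1459380; q = (4340·(-485403) − 27740·(-74669))/11675040 = -441637/145938.

p = 2.14, q = -3.03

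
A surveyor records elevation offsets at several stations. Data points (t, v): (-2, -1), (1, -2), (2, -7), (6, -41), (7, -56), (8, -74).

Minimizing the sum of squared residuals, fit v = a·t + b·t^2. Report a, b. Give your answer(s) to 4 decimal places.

a = -1.1253, b = -0.9946

Sums needed: Σt·t = 158, Σt·t^2 = 1072, Σt^2·t^2 = 7826.
Moment sums: Σt·v = -1244, Σt^2·v = -8990.
Eliminating b: 7826·(row 1) − 1072·(row 2) gives 87324·a = 7826·(-1244) − 1072·(-8990) = -98264, so a = -24566/21831.
Then b = ((-8990) − 1072·(-24566/21831))/7826 = -21713/21831.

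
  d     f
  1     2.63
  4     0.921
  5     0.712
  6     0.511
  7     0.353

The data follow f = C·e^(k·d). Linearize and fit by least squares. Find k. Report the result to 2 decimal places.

Linearized form: ln f = k·d + ln C. From the 5 transformed points,
Σd = 23.0000, Σ(d)² = 127.0000, Σln f = -1.1677, Σd·ln f = -12.3779.
Normal system: [[127.0000, 23.0000]; [23.0000, 5]]·[k, ln C]ᵀ = [-12.3779, -1.1677]ᵀ.
Slope k = (n·Σd·ln f − Σd·Σln f)/(n·Σ(d)² − (Σd)²) = (5·-12.3779 − 23.0000·-1.1677)/106.0000 = -0.33050; ln C = (Σln f − k·Σd)/n = 1.28678.

k = -0.33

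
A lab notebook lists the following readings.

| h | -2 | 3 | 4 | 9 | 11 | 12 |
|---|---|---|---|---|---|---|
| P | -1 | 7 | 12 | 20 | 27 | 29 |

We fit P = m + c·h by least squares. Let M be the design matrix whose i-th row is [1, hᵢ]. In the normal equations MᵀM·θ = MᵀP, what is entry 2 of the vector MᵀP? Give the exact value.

Entry 2 ↔ basis h, so (MᵀP)_{2} = Σᵢ (h)·Pᵢ = (-2)·(-1) + (3)·(7) + (4)·(12) + (9)·(20) + (11)·(27) + (12)·(29) = 896.

896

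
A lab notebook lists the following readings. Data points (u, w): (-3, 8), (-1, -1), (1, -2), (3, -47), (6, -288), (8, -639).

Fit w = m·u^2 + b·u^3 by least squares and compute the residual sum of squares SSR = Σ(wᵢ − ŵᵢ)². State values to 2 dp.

SSR = 3.71

The normal system MᵀM·[m, b]ᵀ = Mᵀw is [[5556, 40544]; [40544, 310260]]·[m, b]ᵀ = [-51618, -390862]ᵀ.
Determinant 5556·310260 − 40544² = 79988624.
m = ((-51618)·310260 − 40544·(-390862))/79988624 = -20986469/9998578; b = (5556·(-390862) − 40544·(-51618))/79988624 = -9853635/9998578.
Residuals: 1409350/4999289, 567128/4999289, 5421474/4999289, -7503400/4999289, 2153790/4999289, -448103/4999289; SSR = 18570821/4999289.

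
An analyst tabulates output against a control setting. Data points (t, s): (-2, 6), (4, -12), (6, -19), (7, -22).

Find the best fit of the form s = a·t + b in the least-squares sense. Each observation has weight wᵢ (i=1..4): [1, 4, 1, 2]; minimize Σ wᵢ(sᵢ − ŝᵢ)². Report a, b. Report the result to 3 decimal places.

Entries of AᵀWA: Σwᵢ·t·t = 202, Σwᵢ·t = 34, Σwᵢ·1 = 8.
And Σwᵢ·t·s = -626, Σwᵢ·s = -105.
Normal equations: [[202, 34]; [34, 8]]·[a, b]ᵀ = [-626, -105]ᵀ.
Eliminating b: 8·(row 1) − 34·(row 2) gives 460·a = 8·(-626) − 34·(-105) = -1438, so a = -719/230.
Then b = ((-105) − 34·(-719/230))/8 = 37/230.

a = -3.126, b = 0.161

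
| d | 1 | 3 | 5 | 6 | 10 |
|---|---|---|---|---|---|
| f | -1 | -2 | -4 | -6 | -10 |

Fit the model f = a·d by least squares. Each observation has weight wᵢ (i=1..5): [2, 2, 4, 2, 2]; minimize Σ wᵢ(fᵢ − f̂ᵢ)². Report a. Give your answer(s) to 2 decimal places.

Forming MᵀWM = [[392]] and MᵀWf = [-366]ᵀ gives MᵀWM·[a]ᵀ = MᵀWf.
Hence a = -366 / 392 ≈ -0.933673.

a = -0.93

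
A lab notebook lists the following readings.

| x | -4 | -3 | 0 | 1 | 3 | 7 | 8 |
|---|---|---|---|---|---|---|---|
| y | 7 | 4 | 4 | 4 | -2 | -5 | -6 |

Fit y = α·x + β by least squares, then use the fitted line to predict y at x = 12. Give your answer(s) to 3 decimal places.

From the data, Σx·x = 148, Σx = 12, Σ1 = 7.
And Σx·y = -125, Σy = 6.
AᵀA·[α, β]ᵀ = Aᵀy becomes [[148, 12]; [12, 7]]·[α, β]ᵀ = [-125, 6]ᵀ.
Determinant 148·7 − 12² = 892.
α = ((-125)·7 − 12·6)/892 = -947/892; β = (148·6 − 12·(-125))/892 = 597/223.
At x = 12: ŷ = (-947/892)·(12) + (597/223)·(1) = -2244/223.

ŷ = -10.063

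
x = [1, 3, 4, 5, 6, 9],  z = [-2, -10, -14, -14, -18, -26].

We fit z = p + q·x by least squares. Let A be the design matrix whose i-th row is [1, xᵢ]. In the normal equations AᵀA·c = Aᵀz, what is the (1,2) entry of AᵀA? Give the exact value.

28

Row 1 ↔ basis 1, column 2 ↔ basis x, so (AᵀA)_{1,2} = Σᵢ x = (1)·(1) + (1)·(3) + (1)·(4) + (1)·(5) + (1)·(6) + (1)·(9) = 28.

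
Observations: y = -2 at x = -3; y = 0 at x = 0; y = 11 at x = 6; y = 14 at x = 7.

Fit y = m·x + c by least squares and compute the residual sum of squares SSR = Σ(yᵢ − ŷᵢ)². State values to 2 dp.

The normal system MᵀM·[m, c]ᵀ = Mᵀy is [[94, 10]; [10, 4]]·[m, c]ᵀ = [170, 23]ᵀ.
Δ = 94·4 − 10² = 276.
m = (170·4 − 10·23)/276 = 75/46; c = (94·23 − 10·170)/276 = 77/46.
Residuals: 28/23, -77/46, -21/46, 21/23; SSR = 245/46.

SSR = 5.33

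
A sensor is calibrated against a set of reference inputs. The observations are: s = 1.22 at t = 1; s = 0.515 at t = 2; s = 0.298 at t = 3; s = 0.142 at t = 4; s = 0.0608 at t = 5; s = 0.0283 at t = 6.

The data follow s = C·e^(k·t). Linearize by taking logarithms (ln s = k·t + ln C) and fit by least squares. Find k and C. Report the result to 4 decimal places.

Let Y = ln s. Fitting Y = k·t + ln C by least squares:
Σt = 21.0000, Σ(t)² = 91.0000, Σln s = -9.9924, Σt·ln s = -47.9582.
Equations: 91.0000·k + 21.0000·ln C = -47.9582;  21.0000·k + 6·ln C = -9.9924.
Δ = 91.0000·6 − (21.0000)² = 105.0000; k = (-47.9582·6 − 21.0000·-9.9924)/105.0000 = -0.74199, ln C = (91.0000·-9.9924 − 21.0000·-47.9582)/105.0000 = 0.93157, so C = exp(0.93157) = 2.53850.

k = -0.7420, C = 2.5385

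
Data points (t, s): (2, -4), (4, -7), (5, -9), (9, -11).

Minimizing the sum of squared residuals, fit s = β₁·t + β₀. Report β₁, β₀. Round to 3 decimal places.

Sums needed: Σt·t = 126, Σt = 20, Σ1 = 4.
And Σt·s = -180, Σs = -31.
Δ = 126·4 − 20² = 104.
β₁ = ((-180)·4 − 20·(-31))/104 = -25/26; β₀ = (126·(-31) − 20·(-180))/104 = -153/52.

β₁ = -0.962, β₀ = -2.942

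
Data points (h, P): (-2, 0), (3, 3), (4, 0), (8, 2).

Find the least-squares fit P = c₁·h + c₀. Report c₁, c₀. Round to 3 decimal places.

c₁ = 0.172, c₀ = 0.690

With design matrix M, MᵀM = [[93, 13]; [13, 4]] and MᵀP = [25, 5]ᵀ.
Δ = 93·4 − 13² = 203.
c₁ = (25·4 − 13·5)/203 = 5/29; c₀ = (93·5 − 13·25)/203 = 20/29.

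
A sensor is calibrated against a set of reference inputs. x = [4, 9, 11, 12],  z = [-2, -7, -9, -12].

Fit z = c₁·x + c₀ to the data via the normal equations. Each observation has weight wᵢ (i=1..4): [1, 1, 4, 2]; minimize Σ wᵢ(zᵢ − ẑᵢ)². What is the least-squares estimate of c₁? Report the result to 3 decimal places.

c₁ = -1.153

The normal equations are: 869·c₁ + 81·c₀ = -755;  81·c₁ + 8·c₀ = -69.
(Σwᵢ·x·x = 869, Σwᵢ·x = 81, Σwᵢ·1 = 8, Σwᵢ·x·z = -755, Σwᵢ·z = -69.)
Eliminating c₀: 8·(row 1) − 81·(row 2) gives 391·c₁ = 8·(-755) − 81·(-69) = -451, so c₁ = -451/391.
Then c₀ = ((-69) − 81·(-451/391))/8 = 1194/391.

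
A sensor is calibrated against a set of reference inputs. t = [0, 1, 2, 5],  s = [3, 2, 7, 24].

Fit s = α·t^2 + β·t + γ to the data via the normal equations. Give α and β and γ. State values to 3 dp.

Compute the Gram sums: Σt^2·t^2 = 642, Σt^2·t = 134, Σt^2 = 30, Σt·t = 30, Σt = 8, Σ1 = 4.
For Aᵀs: Σt^2·s = 630, Σt·s = 136, Σs = 36.
So AᵀA·[α, β, γ]ᵀ = Aᵀs: [[642, 134, 30]; [134, 30, 8]; [30, 8, 4]]·[α, β, γ]ᵀ = [630, 136, 36]ᵀ.
Row-reducing yields α = 152/181, β = 24/181, γ = 441/181.

α = 0.840, β = 0.133, γ = 2.436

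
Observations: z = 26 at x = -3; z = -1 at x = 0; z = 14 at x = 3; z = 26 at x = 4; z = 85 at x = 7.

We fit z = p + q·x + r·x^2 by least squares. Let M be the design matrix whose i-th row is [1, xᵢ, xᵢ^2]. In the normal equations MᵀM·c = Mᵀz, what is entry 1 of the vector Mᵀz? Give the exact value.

Entry 1 ↔ basis 1, so (Mᵀz)_{1} = Σᵢ zᵢ = (1)·(26) + (1)·(-1) + (1)·(14) + (1)·(26) + (1)·(85) = 150.

150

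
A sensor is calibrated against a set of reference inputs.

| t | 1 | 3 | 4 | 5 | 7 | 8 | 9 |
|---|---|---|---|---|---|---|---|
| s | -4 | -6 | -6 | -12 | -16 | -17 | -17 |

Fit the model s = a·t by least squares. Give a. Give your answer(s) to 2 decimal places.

The normal equations are: 245·a = -507.
(Σt·t = 245, Σt·s = -507.)
a = (-507)/245 = -2.06939.

a = -2.07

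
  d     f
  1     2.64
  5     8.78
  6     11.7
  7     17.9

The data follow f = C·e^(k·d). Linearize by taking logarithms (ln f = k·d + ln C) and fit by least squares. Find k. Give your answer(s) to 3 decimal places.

Let Y = ln f. Fitting Y = k·d + ln C by least squares:
AᵀA = [[111.0000, 19.0000]; [19.0000, 4]], rhs = [46.7843, 8.4876]ᵀ  (here Σd = 19.0000, Σ(d)² = 111.0000, Σln f = 8.4876, Σd·ln f = 46.7843).
Δ = 111.0000·4 − (19.0000)² = 83.0000; k = (46.7843·4 − 19.0000·8.4876)/83.0000 = 0.31171, ln C = (111.0000·8.4876 − 19.0000·46.7843)/83.0000 = 0.64129.

k = 0.312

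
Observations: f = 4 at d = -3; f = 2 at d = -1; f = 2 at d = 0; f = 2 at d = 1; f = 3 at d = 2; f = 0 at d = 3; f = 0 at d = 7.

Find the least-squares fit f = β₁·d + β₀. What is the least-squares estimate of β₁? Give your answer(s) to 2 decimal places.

With design matrix X, XᵀX = [[73, 9]; [9, 7]] and Xᵀf = [-6, 13]ᵀ.
Eliminating β₀: 7·(row 1) − 9·(row 2) gives 430·β₁ = 7·(-6) − 9·13 = -159, so β₁ = -159/430.
Then β₀ = (13 − 9·(-159/430))/7 = 1003/430.

β₁ = -0.37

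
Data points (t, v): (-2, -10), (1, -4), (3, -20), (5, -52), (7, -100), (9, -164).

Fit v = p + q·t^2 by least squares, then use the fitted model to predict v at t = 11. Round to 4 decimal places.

Entries of XᵀX: Σ1 = 6, Σt^2 = 169, Σt^2·t^2 = 9685.
And Σv = -350, Σt^2·v = -19708.
det = 6·9685 − 169² = 29549.
p = ((-350)·9685 − 169·(-19708))/29549 = -2; q = (6·(-19708) − 169·(-350))/29549 = -2.
At t = 11: v̂ = (-2)·(1) + (-2)·(121) = -244.

v̂ = -244.0000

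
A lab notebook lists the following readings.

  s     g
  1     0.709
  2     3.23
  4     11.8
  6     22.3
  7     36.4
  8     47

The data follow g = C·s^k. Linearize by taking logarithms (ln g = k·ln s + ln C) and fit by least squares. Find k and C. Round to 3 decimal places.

Let Y = ln g. Fitting Y = k·ln s + ln C by least squares:
Sums: Σln s = 7.8966, Σ(ln s)² = 13.7233, Σln g = 13.8460, Σln s·ln g = 24.7978.
Normal system: [[13.7233, 7.8966]; [7.8966, 6]]·[k, ln C]ᵀ = [24.7978, 13.8460]ᵀ.
Solving (det = 19.9843): k = 1.97410, ln C = -0.29043, so C = exp(-0.29043) = 0.74794.

k = 1.974, C = 0.748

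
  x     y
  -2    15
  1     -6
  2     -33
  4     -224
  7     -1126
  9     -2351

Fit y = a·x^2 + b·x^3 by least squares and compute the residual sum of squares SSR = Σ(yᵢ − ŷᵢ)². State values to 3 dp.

Compute the Gram sums: Σx^2·x^2 = 9251, Σx^2·x^3 = 76881, Σx^3·x^3 = 653315.
Right-hand side: Σx^2·y = -249267, Σx^3·y = -2114823.
Normal equations: [[9251, 76881]; [76881, 653315]]·[a, b]ᵀ = [-249267, -2114823]ᵀ.
Eliminating b: 653315·(row 1) − 76881·(row 2) gives 133128904·a = 653315·(-249267) − 76881·(-2114823) = -260163042, so a = -130081521/66564452.
Then b = ((-2114823) − 76881·(-130081521/66564452))/653315 = -200165673/66564452.
Residuals: -20633130/16641113, -34569759/33282226, -18743862/16641113, -4632460/16641113, 19811854/16641113, -17823917/33282226; SSR = 188595285/33282226.

SSR = 5.667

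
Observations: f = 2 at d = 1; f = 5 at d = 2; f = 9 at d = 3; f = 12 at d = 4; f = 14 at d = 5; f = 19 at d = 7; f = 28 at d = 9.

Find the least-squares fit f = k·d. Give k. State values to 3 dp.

k = 2.930

Normal-equation sums: Σd·d = 185.
For Aᵀf: Σd·f = 542.
k = 542/185 = 2.92973.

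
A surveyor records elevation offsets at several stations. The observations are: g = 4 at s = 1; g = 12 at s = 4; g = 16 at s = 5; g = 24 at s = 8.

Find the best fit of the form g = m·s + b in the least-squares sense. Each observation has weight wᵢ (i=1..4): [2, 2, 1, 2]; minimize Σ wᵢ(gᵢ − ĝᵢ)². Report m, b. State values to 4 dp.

m = 2.8736, b = 0.9885

Compute the Gram sums: Σwᵢ·s·s = 187, Σwᵢ·s = 31, Σwᵢ·1 = 7.
Moment sums: Σwᵢ·s·g = 568, Σwᵢ·g = 96.
det = 187·7 − 31² = 348.
m = (568·7 − 31·96)/348 = 250/87; b = (187·96 − 31·568)/348 = 86/87.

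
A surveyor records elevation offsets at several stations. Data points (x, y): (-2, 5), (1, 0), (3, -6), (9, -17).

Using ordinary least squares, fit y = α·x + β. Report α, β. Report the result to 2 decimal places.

α = -2.03, β = 1.08

Entries of AᵀA: Σx·x = 95, Σx = 11, Σ1 = 4.
And Σx·y = -181, Σy = -18.
Normal equations: [[95, 11]; [11, 4]]·[α, β]ᵀ = [-181, -18]ᵀ.
Δ = 95·4 − 11² = 259.
α = ((-181)·4 − 11·(-18))/259 = -526/259; β = (95·(-18) − 11·(-181))/259 = 281/259.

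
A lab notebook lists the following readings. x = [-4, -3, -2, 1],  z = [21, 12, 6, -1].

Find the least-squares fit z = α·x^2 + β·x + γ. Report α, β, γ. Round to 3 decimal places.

α = 1.055, β = -1.207, γ = -0.829

The normal system MᵀM·[α, β, γ]ᵀ = Mᵀz is [[354, -98, 30]; [-98, 30, -8]; [30, -8, 4]]·[α, β, γ]ᵀ = [467, -133, 38]ᵀ.
Inverting the 3×3 Gram matrix, [α, β, γ]ᵀ = [191/181, -437/362, -150/181]ᵀ.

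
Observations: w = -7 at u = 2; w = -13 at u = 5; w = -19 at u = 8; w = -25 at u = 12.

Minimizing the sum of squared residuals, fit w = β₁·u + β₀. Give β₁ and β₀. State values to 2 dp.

β₁ = -1.81, β₀ = -3.79

From the data, Σu·u = 237, Σu = 27, Σ1 = 4.
For Mᵀw: Σu·w = -531, Σw = -64.
Determinant 237·4 − 27² = 219.
β₁ = ((-531)·4 − 27·(-64))/219 = -132/73; β₀ = (237·(-64) − 27·(-531))/219 = -277/73.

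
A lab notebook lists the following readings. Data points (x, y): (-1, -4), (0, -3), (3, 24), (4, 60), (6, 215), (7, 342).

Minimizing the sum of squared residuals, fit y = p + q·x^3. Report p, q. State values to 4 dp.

p = -3.2976, q = 1.0074

Sums needed: Σ1 = 6, Σx^3 = 649, Σx^3·x^3 = 169131.
For Mᵀy: Σy = 634, Σx^3·y = 168238.
Eliminating q: 169131·(row 1) − 649·(row 2) gives 593585·p = 169131·634 − 649·168238 = -1957408, so p = -1957408/593585.
Then q = (168238 − 649·(-1957408/593585))/169131 = 597962/593585.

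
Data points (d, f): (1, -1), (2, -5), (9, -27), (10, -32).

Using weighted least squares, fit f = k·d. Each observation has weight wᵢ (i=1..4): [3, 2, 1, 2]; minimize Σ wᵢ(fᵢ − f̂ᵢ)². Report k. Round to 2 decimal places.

Forming MᵀWM = [[292]] and MᵀWf = [-906]ᵀ gives MᵀWM·[k]ᵀ = MᵀWf.
Hence k = -906 / 292 ≈ -3.10274.

k = -3.10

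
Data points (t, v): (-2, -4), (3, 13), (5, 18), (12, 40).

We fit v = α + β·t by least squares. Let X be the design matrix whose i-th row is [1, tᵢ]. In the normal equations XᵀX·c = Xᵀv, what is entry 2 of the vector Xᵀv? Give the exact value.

617

Entry 2 ↔ basis t, so (Xᵀv)_{2} = Σᵢ (t)·vᵢ = (-2)·(-4) + (3)·(13) + (5)·(18) + (12)·(40) = 617.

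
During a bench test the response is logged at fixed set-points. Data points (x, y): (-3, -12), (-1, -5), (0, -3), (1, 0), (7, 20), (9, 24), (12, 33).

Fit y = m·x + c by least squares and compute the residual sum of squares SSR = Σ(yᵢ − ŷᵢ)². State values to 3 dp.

SSR = 3.688

The normal equations are: 285·m + 25·c = 793;  25·m + 7·c = 57.
(Σx·x = 285, Σx = 25, Σ1 = 7, Σx·y = 793, Σy = 57.)
Eliminating c: 7·(row 1) − 25·(row 2) gives 1370·m = 7·793 − 25·57 = 4126, so m = 2063/685.
Then c = (57 − 25·(2063/685))/7 = -358/137.
Residuals: -241/685, 428/685, -53/137, -273/685, 1049/685, -337/685, -361/685; SSR = 2526/685.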